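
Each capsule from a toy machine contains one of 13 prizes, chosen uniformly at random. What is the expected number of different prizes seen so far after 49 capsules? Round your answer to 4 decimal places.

12.7426

For each prize, P(seen in 49 capsules) = 1 - (12/13)^49 = 0.98020.
By linearity of expectation, E[distinct seen] = 13·(1 - (12/13)^49) = 12.74260.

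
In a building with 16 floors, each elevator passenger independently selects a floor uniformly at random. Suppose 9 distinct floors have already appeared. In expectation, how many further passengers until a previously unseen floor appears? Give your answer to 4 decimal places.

2.2857

The number of passengers until the next new floor is geometric with success probability 7/16, so its mean is 16/7.
E = 16/7 = 2.28571.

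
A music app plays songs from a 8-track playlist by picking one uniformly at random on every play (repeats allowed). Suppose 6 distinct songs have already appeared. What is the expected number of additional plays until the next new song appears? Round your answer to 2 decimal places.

4.00

The number of plays until the next new song is geometric with success probability 2/8, so its mean is 8/2.
E = 8/2 = 4.000.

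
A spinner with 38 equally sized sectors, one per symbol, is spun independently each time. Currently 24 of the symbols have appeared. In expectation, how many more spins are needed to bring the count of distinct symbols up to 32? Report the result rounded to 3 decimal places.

30.459

The wait to go from k to k+1 distinct symbols is geometric with mean 38/(38-k).
Sum over k = 24,...,31: E = 38/14 + 38/13 + 38/12 + ... + 38/8 + 38/7 = 30.4594.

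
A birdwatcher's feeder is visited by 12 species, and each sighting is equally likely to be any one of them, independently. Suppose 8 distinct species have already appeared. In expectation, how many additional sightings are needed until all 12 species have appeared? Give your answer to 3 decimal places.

From k distinct to k+1 distinct takes on average 12/(12-k) sightings.
Sum over k = 8,...,11: E = 12/4 + 12/3 + 12/2 + 12/1 = 25.0000.

25.000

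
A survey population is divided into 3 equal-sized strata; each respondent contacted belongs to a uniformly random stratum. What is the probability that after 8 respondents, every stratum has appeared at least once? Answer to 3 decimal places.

0.883

By inclusion–exclusion over which strata are missing,
P(all seen) = Σ_{j=0}^{3} (-1)^j C(3,j)((3-j)/3)^8
= 1.0000 - 0.1171 + 0.0005 - 0.0000
= 0.8834.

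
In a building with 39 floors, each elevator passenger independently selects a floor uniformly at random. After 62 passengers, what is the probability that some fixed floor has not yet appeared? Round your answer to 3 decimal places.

0.200

Each passenger misses the fixed floor with probability (39-1)/39 = 38/39, independently.
P(still missing after 62) = (38/39)^62 = 0.1998.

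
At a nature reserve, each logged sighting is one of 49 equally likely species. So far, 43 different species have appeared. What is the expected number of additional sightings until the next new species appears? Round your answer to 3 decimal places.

8.167

The number of sightings until the next new species is geometric with success probability 6/49, so its mean is 49/6.
E = 49/6 = 8.1667.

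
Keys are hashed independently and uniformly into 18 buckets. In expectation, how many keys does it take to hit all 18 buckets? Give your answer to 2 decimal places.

62.91

The wait to go from k to k+1 distinct buckets is geometric with mean 18/(18-k).
E[T] = 18/18 + 18/17 + 18/16 + ... + 18/2 + 18/1 = 18·H_{18}.
H_{18} = 3.495, so E[T] = 62.912.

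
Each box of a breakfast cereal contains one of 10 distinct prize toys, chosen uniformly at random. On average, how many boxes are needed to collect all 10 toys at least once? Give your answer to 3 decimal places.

Split into phases: going from k distinct to k+1 distinct takes on average 10/(10-k) boxes.
E[T] = 10/10 + 10/9 + 10/8 + ... + 10/2 + 10/1 = 10·H_{10}.
H_{10} = 2.9290, so E[T] = 29.2897.

29.290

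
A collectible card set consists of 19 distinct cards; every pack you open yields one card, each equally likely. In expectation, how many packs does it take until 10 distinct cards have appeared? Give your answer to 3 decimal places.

With k distinct cards already seen, the next new one arrives after an expected 19/(19-k) packs.
Sum over k = 0,...,9: E = 19/19 + 19/18 + 19/17 + ... + 19/11 + 19/10 = 13.6567.

13.657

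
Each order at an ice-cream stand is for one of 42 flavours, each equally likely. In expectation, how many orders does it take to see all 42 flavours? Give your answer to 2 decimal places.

181.72

The wait to go from k to k+1 distinct flavours is geometric with mean 42/(42-k).
E[T] = 42/42 + 42/41 + 42/40 + ... + 42/2 + 42/1 = 42·H_{42}.
H_{42} = 4.327, so E[T] = 181.723.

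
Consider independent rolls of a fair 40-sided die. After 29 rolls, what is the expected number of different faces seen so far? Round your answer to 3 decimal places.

For each face, P(seen in 29 rolls) = 1 - (39/40)^29 = 0.5201.
By linearity of expectation, E[distinct seen] = 40·(1 - (39/40)^29) = 20.8047.

20.805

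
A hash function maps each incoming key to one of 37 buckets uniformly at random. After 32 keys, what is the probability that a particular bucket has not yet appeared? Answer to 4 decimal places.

0.4161

Each key misses the fixed bucket with probability (37-1)/37 = 36/37, independently.
P(still missing after 32) = (36/37)^32 = 0.41613.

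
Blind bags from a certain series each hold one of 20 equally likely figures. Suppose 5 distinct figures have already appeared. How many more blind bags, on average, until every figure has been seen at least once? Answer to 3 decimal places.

66.365

With k distinct figures already seen, the next new one takes an expected 20/(20-k) blind bags.
Sum over k = 5,...,19: E = 20/15 + 20/14 + 20/13 + ... + 20/2 + 20/1 = 66.3646.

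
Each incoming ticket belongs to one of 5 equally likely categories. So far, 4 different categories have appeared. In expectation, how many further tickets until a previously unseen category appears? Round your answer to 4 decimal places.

5.0000

Each ticket yields a new category with probability (5-4)/5 = 1/5, so the wait is geometric with mean 5/1.
E = 5/1 = 5.00000.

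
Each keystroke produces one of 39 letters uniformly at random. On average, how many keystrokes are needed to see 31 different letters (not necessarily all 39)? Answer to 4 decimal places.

With k distinct letters already seen, the next new one arrives after an expected 39/(39-k) keystrokes.
Sum over k = 0,...,30: E = 39/39 + 39/38 + 39/37 + ... + 39/10 + 39/9 = 59.89175.

59.8917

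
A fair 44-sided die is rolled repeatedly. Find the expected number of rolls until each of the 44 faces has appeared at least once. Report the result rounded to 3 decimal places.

192.400

After k distinct faces have appeared, the next roll gives a new one with probability (44-k)/44, so the expected wait for the (k+1)-th is 44/(44-k).
E[T] = 44/44 + 44/43 + 44/42 + ... + 44/2 + 44/1 = 44·H_{44}.
H_{44} = 4.3727, so E[T] = 192.3999.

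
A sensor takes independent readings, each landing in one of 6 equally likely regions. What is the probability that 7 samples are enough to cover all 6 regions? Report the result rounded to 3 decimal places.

Let A_i be the event that region i is missing after 7 samples. By inclusion–exclusion on the A_i,
P(all seen) = Σ_{j=0}^{6} (-1)^j C(6,j)((6-j)/6)^7
= 1.0000 - 1.6745 + 0.8779 - 0.1563 + 0.0069 - 0.0000 + 0.0000
= 0.0540.

0.054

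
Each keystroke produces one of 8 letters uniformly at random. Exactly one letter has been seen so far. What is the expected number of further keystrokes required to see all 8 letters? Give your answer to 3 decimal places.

The wait to go from k to k+1 distinct letters is geometric with mean 8/(8-k).
Sum over k = 1,...,7: E = 8/7 + 8/6 + 8/5 + ... + 8/2 + 8/1 = 20.7429.

20.743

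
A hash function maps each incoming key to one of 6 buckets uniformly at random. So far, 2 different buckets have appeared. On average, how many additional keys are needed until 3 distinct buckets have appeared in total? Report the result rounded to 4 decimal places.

With k distinct buckets already seen, the next new one takes an expected 6/(6-k) keys.
Only the k = 2 term is needed: E = 6/4 = 1.50000.

1.5000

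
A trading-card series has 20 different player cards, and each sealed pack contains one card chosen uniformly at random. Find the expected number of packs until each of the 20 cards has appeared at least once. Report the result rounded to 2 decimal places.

The wait to go from k to k+1 distinct cards is geometric with mean 20/(20-k).
E[T] = 20/20 + 20/19 + 20/18 + ... + 20/2 + 20/1 = 20·H_{20}.
H_{20} = 3.598, so E[T] = 71.955.

71.95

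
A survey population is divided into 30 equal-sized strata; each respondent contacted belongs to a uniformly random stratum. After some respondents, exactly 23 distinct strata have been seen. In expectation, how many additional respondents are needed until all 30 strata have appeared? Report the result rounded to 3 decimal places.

With k distinct strata already seen, the next new one takes an expected 30/(30-k) respondents.
Sum over k = 23,...,29: E = 30/7 + 30/6 + 30/5 + ... + 30/2 + 30/1 = 77.7857.

77.786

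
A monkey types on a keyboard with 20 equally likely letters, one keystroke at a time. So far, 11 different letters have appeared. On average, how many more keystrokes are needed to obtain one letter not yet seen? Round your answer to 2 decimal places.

2.22

The number of keystrokes until the next new letter is geometric with success probability 9/20, so its mean is 20/9.
E = 20/9 = 2.222.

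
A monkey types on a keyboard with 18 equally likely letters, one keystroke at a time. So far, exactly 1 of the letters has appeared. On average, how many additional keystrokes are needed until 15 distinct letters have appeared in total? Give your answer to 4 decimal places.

The wait to go from k to k+1 distinct letters is geometric with mean 18/(18-k).
Sum over k = 1,...,14: E = 18/17 + 18/16 + 18/15 + ... + 18/5 + 18/4 = 28.91195.

28.9119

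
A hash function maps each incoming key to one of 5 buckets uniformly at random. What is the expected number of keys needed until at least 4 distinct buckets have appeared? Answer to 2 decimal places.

Going from k to k+1 distinct takes a geometric number of keys with mean 5/(5-k).
Sum over k = 0,...,3: E = 5/5 + 5/4 + 5/3 + 5/2 = 6.417.

6.42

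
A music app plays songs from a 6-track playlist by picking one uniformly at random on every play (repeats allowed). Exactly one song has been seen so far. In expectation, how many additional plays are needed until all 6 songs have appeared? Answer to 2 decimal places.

13.70

The wait to go from k to k+1 distinct songs is geometric with mean 6/(6-k).
Sum over k = 1,...,5: E = 6/5 + 6/4 + 6/3 + 6/2 + 6/1 = 13.700.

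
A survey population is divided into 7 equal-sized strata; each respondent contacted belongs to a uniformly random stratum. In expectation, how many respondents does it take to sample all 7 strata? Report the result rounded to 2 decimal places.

18.15

After k distinct strata have appeared, the next respondent gives a new one with probability (7-k)/7, so the expected wait for the (k+1)-th is 7/(7-k).
E[T] = 7/7 + 7/6 + 7/5 + ... + 7/2 + 7/1 = 7·H_{7}.
H_{7} = 2.593, so E[T] = 18.150.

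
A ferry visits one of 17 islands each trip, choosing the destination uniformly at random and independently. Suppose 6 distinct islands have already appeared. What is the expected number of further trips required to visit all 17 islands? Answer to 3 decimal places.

51.338

From k distinct to k+1 distinct takes on average 17/(17-k) trips.
Sum over k = 6,...,16: E = 17/11 + 17/10 + 17/9 + ... + 17/2 + 17/1 = 51.3379.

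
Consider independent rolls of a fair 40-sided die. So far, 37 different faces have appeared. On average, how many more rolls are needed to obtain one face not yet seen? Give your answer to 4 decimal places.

13.3333

The number of rolls until the next new face is geometric with success probability 3/40, so its mean is 40/3.
E = 40/3 = 13.33333.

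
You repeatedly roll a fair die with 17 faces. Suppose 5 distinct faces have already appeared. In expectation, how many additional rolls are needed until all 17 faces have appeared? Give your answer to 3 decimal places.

52.755

The wait to go from k to k+1 distinct faces is geometric with mean 17/(17-k).
Sum over k = 5,...,16: E = 17/12 + 17/11 + 17/10 + ... + 17/2 + 17/1 = 52.7546.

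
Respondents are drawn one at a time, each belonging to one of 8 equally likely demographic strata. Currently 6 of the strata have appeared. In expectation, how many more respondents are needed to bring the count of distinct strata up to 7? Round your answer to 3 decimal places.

4.000

From k distinct to k+1 distinct takes on average 8/(8-k) respondents.
Only the k = 6 term is needed: E = 8/2 = 4.0000.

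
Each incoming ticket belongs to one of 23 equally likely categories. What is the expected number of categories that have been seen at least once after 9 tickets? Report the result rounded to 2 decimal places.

For each category, P(seen in 9 tickets) = 1 - (22/23)^9 = 0.330.
By linearity of expectation, E[distinct seen] = 23·(1 - (22/23)^9) = 7.584.

7.58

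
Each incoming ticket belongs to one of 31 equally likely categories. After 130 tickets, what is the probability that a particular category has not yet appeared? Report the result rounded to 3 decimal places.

0.014

Each ticket misses the fixed category with probability (31-1)/31 = 30/31, independently.
P(still missing after 130) = (30/31)^130 = 0.0141.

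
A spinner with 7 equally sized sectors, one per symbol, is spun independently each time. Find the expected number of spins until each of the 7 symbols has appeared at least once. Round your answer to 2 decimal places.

After k distinct symbols have appeared, the next spin gives a new one with probability (7-k)/7, so the expected wait for the (k+1)-th is 7/(7-k).
E[T] = 7/7 + 7/6 + 7/5 + ... + 7/2 + 7/1 = 7·H_{7}.
H_{7} = 2.593, so E[T] = 18.150.

18.15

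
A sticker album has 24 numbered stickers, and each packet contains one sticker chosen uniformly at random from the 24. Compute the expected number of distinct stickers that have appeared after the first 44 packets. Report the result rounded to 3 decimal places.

20.311

For each sticker, P(seen in 44 packets) = 1 - (23/24)^44 = 0.8463.
By linearity of expectation, E[distinct seen] = 24·(1 - (23/24)^44) = 20.3107.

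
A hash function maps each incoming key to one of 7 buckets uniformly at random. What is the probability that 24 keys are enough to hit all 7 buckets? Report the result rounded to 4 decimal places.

0.8334

By inclusion–exclusion over which buckets are missing,
P(all seen) = Σ_{j=0}^{7} (-1)^j C(7,j)((7-j)/7)^24
= 1.00000 - 0.17313 + 0.00653 - 0.00005 + 0.00000 - 0.00000 + 0.00000 - 0.00000
= 0.83335.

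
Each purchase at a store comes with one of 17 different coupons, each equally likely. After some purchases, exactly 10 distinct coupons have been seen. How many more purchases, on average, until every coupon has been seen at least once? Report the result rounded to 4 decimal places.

The wait to go from k to k+1 distinct coupons is geometric with mean 17/(17-k).
Sum over k = 10,...,16: E = 17/7 + 17/6 + 17/5 + ... + 17/2 + 17/1 = 44.07857.

44.0786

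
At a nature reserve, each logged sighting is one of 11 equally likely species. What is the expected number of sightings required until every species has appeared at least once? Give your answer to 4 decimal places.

33.2187

After k distinct species have appeared, the next sighting gives a new one with probability (11-k)/11, so the expected wait for the (k+1)-th is 11/(11-k).
E[T] = 11/11 + 11/10 + 11/9 + ... + 11/2 + 11/1 = 11·H_{11}.
H_{11} = 3.01988, so E[T] = 33.21865.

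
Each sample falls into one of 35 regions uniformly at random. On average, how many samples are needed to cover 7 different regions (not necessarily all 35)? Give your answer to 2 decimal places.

With k distinct regions already seen, the next new one arrives after an expected 35/(35-k) samples.
Sum over k = 0,...,6: E = 35/35 + 35/34 + 35/33 + ... + 35/30 + 35/29 = 7.686.

7.69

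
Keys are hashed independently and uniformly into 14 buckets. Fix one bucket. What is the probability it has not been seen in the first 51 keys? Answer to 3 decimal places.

0.023

On each key the fixed bucket fails to appear with probability 13/14.
P(still missing after 51) = (13/14)^51 = 0.0228.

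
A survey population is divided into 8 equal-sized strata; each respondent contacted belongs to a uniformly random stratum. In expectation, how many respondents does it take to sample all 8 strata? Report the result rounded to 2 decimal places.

21.74

After k distinct strata have appeared, the next respondent gives a new one with probability (8-k)/8, so the expected wait for the (k+1)-th is 8/(8-k).
E[T] = 8/8 + 8/7 + 8/6 + ... + 8/2 + 8/1 = 8·H_{8}.
H_{8} = 2.718, so E[T] = 21.743.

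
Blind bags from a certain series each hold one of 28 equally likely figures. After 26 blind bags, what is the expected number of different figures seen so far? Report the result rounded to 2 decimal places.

17.12

For each figure, P(seen in 26 blind bags) = 1 - (27/28)^26 = 0.612.
By linearity of expectation, E[distinct seen] = 28·(1 - (27/28)^26) = 17.123.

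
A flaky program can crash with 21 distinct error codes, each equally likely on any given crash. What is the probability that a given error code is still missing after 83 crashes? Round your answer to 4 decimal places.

0.0174

Each crash misses the fixed error code with probability (21-1)/21 = 20/21, independently.
P(still missing after 83) = (20/21)^83 = 0.01743.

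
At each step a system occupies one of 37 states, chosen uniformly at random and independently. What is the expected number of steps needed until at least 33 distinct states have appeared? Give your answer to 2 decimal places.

78.38

With k distinct states already seen, the next new one arrives after an expected 37/(37-k) steps.
Sum over k = 0,...,32: E = 37/37 + 37/36 + 37/35 + ... + 37/6 + 37/5 = 78.375.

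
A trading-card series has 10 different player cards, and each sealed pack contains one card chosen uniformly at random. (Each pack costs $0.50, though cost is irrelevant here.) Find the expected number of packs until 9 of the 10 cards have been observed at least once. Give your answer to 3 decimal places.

Going from k to k+1 distinct takes a geometric number of packs with mean 10/(10-k).
Sum over k = 0,...,8: E = 10/10 + 10/9 + 10/8 + ... + 10/3 + 10/2 = 19.2897.

19.290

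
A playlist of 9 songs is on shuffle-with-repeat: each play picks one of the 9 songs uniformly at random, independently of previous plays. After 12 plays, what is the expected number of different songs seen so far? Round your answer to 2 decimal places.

6.81

For each song, P(seen in 12 plays) = 1 - (8/9)^12 = 0.757.
By linearity of expectation, E[distinct seen] = 9·(1 - (8/9)^12) = 6.810.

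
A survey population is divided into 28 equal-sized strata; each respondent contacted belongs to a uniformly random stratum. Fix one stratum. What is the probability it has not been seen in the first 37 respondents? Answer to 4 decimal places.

Each respondent misses the fixed stratum with probability (28-1)/28 = 27/28, independently.
P(still missing after 37) = (27/28)^37 = 0.26038.

0.2604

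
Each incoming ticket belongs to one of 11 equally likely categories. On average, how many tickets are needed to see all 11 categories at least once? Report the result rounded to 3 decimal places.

33.219

Split into phases: going from k distinct to k+1 distinct takes on average 11/(11-k) tickets.
E[T] = 11/11 + 11/10 + 11/9 + ... + 11/2 + 11/1 = 11·H_{11}.
H_{11} = 3.0199, so E[T] = 33.2187.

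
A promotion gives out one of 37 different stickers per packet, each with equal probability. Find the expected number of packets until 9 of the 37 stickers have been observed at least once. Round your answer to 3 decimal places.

10.153

With k distinct stickers already seen, the next new one arrives after an expected 37/(37-k) packets.
Sum over k = 0,...,8: E = 37/37 + 37/36 + 37/35 + ... + 37/30 + 37/29 = 10.1534.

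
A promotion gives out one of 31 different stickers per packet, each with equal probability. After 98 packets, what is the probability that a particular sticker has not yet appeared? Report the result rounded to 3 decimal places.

0.040

On each packet the fixed sticker fails to appear with probability 30/31.
P(still missing after 98) = (30/31)^98 = 0.0402.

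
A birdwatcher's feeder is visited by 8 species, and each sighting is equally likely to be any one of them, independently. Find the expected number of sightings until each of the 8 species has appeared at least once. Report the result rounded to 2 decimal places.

21.74

The wait to go from k to k+1 distinct species is geometric with mean 8/(8-k).
E[T] = 8/8 + 8/7 + 8/6 + ... + 8/2 + 8/1 = 8·H_{8}.
H_{8} = 2.718, so E[T] = 21.743.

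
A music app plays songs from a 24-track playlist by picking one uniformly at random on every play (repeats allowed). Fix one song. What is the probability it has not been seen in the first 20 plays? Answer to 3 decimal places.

0.427

Each play misses the fixed song with probability (24-1)/24 = 23/24, independently.
P(still missing after 20) = (23/24)^20 = 0.4269.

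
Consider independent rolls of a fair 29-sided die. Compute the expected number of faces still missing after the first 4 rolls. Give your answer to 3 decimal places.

For each face, P(unseen after 4) = (28/29)^4 = 0.8690.
By linearity of expectation, E[unseen] = 29·(28/29)^4 = 25.2022.

25.202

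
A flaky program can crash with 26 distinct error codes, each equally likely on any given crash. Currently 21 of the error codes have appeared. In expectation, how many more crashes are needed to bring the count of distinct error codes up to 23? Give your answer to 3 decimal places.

11.700

From k distinct to k+1 distinct takes on average 26/(26-k) crashes.
Sum over k = 21,...,22: E = 26/5 + 26/4 = 11.7000.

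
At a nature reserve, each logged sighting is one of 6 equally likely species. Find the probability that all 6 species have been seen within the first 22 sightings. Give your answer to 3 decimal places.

0.893

Let A_i be the event that species i is missing after 22 sightings. By inclusion–exclusion on the A_i,
P(all seen) = Σ_{j=0}^{6} (-1)^j C(6,j)((6-j)/6)^22
= 1.0000 - 0.1087 + 0.0020 - 0.0000 + 0.0000 - 0.0000 + 0.0000
= 0.8933.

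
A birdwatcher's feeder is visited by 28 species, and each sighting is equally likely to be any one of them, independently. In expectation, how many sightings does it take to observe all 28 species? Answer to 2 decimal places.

After k distinct species have appeared, the next sighting gives a new one with probability (28-k)/28, so the expected wait for the (k+1)-th is 28/(28-k).
E[T] = 28/28 + 28/27 + 28/26 + ... + 28/2 + 28/1 = 28·H_{28}.
H_{28} = 3.927, so E[T] = 109.961.

109.96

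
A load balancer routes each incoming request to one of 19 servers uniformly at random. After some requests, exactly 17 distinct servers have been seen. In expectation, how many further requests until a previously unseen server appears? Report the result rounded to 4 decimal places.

Each request yields a new server with probability (19-17)/19 = 2/19, so the wait is geometric with mean 19/2.
E = 19/2 = 9.50000.

9.5000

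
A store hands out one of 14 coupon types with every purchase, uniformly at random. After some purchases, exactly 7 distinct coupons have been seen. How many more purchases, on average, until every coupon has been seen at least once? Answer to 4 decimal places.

36.3000

With k distinct coupons already seen, the next new one takes an expected 14/(14-k) purchases.
Sum over k = 7,...,13: E = 14/7 + 14/6 + 14/5 + ... + 14/2 + 14/1 = 36.30000.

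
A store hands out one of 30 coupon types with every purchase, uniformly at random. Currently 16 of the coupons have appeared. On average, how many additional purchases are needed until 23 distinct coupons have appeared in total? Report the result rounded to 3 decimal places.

19.761

From k distinct to k+1 distinct takes on average 30/(30-k) purchases.
Sum over k = 16,...,22: E = 30/14 + 30/13 + 30/12 + ... + 30/9 + 30/8 = 19.7612.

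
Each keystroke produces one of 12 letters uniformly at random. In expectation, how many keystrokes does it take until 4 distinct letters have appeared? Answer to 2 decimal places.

4.62

With k distinct letters already seen, the next new one arrives after an expected 12/(12-k) keystrokes.
Sum over k = 0,...,3: E = 12/12 + 12/11 + 12/10 + 12/9 = 4.624.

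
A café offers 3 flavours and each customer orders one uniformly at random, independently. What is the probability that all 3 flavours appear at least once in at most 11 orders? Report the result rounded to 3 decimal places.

By inclusion–exclusion over which flavours are missing,
P(all seen) = Σ_{j=0}^{3} (-1)^j C(3,j)((3-j)/3)^11
= 1.0000 - 0.0347 + 0.0000 - 0.0000
= 0.9653.

0.965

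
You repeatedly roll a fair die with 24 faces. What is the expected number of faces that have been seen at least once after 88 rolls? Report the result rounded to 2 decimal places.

23.43

For each face, P(seen in 88 rolls) = 1 - (23/24)^88 = 0.976.
By linearity of expectation, E[distinct seen] = 24·(1 - (23/24)^88) = 23.433.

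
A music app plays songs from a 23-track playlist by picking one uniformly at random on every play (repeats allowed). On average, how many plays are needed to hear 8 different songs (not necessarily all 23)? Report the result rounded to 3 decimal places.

With k distinct songs already seen, the next new one arrives after an expected 23/(23-k) plays.
Sum over k = 0,...,7: E = 23/23 + 23/22 + 23/21 + ... + 23/17 + 23/16 = 9.5694.

9.569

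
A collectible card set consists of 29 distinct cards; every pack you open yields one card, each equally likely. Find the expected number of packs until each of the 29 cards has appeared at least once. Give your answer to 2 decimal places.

After k distinct cards have appeared, the next pack gives a new one with probability (29-k)/29, so the expected wait for the (k+1)-th is 29/(29-k).
E[T] = 29/29 + 29/28 + 29/27 + ... + 29/2 + 29/1 = 29·H_{29}.
H_{29} = 3.962, so E[T] = 114.888.

114.89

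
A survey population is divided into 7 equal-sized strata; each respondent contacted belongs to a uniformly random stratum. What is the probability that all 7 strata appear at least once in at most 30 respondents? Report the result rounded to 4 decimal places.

0.9322

Let A_i be the event that stratum i is missing after 30 respondents. By inclusion–exclusion on the A_i,
P(all seen) = Σ_{j=0}^{7} (-1)^j C(7,j)((7-j)/7)^30
= 1.00000 - 0.06866 + 0.00087 - 0.00000 + 0.00000 - 0.00000 + 0.00000 - 0.00000
= 0.93221.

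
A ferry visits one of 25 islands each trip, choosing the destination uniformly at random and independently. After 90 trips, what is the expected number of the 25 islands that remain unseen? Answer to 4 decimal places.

0.6344

For each island, P(unseen after 90) = (24/25)^90 = 0.02538.
By linearity of expectation, E[unseen] = 25·(24/25)^90 = 0.63438.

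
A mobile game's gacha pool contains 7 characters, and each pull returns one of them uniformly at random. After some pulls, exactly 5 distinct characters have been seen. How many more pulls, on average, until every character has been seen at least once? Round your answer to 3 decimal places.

10.500

With k distinct characters already seen, the next new one takes an expected 7/(7-k) pulls.
Sum over k = 5,...,6: E = 7/2 + 7/1 = 10.5000.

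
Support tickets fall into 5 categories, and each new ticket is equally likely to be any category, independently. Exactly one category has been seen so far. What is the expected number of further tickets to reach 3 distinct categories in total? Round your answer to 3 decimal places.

2.917

The wait to go from k to k+1 distinct categories is geometric with mean 5/(5-k).
Sum over k = 1,...,2: E = 5/4 + 5/3 = 2.9167.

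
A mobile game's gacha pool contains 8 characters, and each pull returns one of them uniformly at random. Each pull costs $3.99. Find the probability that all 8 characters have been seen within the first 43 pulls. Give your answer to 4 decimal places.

0.9744

Let A_i be the event that character i is missing after 43 pulls. By inclusion–exclusion on the A_i,
P(all seen) = Σ_{j=0}^{8} (-1)^j C(8,j)((8-j)/8)^43
= 1.00000 - 0.02567 + 0.00012 - 0.00000 + 0.00000 - 0.00000 + 0.00000 - 0.00000 + 0.00000
= 0.97445.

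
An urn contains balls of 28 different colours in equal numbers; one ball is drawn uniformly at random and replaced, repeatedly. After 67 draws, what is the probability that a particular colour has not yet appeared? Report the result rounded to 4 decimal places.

0.0875

On each draw the fixed colour fails to appear with probability 27/28.
P(still missing after 67) = (27/28)^67 = 0.08745.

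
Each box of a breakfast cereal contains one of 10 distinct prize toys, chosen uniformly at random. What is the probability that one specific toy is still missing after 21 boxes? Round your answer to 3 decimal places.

0.109

On each box the fixed toy fails to appear with probability 9/10.
P(still missing after 21) = (9/10)^21 = 0.1094.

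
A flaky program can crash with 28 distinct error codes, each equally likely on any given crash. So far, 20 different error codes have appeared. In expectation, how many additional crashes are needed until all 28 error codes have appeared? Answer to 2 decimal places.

The wait to go from k to k+1 distinct error codes is geometric with mean 28/(28-k).
Sum over k = 20,...,27: E = 28/8 + 28/7 + 28/6 + ... + 28/2 + 28/1 = 76.100.

76.10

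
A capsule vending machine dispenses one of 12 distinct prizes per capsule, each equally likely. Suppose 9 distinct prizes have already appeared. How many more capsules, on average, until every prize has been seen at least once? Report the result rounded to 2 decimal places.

22.00

With k distinct prizes already seen, the next new one takes an expected 12/(12-k) capsules.
Sum over k = 9,...,11: E = 12/3 + 12/2 + 12/1 = 22.000.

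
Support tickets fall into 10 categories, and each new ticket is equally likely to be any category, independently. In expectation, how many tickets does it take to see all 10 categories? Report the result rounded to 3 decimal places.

29.290

Split into phases: going from k distinct to k+1 distinct takes on average 10/(10-k) tickets.
E[T] = 10/10 + 10/9 + 10/8 + ... + 10/2 + 10/1 = 10·H_{10}.
H_{10} = 2.9290, so E[T] = 29.2897.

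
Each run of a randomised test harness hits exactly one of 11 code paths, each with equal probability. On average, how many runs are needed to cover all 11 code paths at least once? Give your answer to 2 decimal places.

The wait to go from k to k+1 distinct code paths is geometric with mean 11/(11-k).
E[T] = 11/11 + 11/10 + 11/9 + ... + 11/2 + 11/1 = 11·H_{11}.
H_{11} = 3.020, so E[T] = 33.219.

33.22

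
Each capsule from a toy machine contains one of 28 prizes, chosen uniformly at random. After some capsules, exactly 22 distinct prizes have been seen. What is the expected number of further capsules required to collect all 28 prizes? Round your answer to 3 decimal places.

68.600

From k distinct to k+1 distinct takes on average 28/(28-k) capsules.
Sum over k = 22,...,27: E = 28/6 + 28/5 + 28/4 + 28/3 + 28/2 + 28/1 = 68.6000.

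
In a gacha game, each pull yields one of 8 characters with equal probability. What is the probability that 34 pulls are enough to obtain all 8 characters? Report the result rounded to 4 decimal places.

0.9162

By inclusion–exclusion over which characters are missing,
P(all seen) = Σ_{j=0}^{8} (-1)^j C(8,j)((8-j)/8)^34
= 1.00000 - 0.08538 + 0.00158 - 0.00001 + 0.00000 - 0.00000 + 0.00000 - 0.00000 + 0.00000
= 0.91619.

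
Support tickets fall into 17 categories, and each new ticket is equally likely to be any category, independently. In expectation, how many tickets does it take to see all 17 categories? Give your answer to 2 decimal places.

58.47

After k distinct categories have appeared, the next ticket gives a new one with probability (17-k)/17, so the expected wait for the (k+1)-th is 17/(17-k).
E[T] = 17/17 + 17/16 + 17/15 + ... + 17/2 + 17/1 = 17·H_{17}.
H_{17} = 3.440, so E[T] = 58.472.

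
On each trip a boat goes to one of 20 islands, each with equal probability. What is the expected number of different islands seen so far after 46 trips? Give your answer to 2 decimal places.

For each island, P(seen in 46 trips) = 1 - (19/20)^46 = 0.906.
By linearity of expectation, E[distinct seen] = 20·(1 - (19/20)^46) = 18.111.

18.11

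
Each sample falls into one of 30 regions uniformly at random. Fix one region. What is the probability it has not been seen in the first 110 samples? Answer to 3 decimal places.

Each sample misses the fixed region with probability (30-1)/30 = 29/30, independently.
P(still missing after 110) = (29/30)^110 = 0.0240.

0.024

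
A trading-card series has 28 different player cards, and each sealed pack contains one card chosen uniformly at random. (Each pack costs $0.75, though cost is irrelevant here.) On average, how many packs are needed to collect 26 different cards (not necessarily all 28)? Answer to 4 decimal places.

67.9608

With k distinct cards already seen, the next new one arrives after an expected 28/(28-k) packs.
Sum over k = 0,...,25: E = 28/28 + 28/27 + 28/26 + ... + 28/4 + 28/3 = 67.96079.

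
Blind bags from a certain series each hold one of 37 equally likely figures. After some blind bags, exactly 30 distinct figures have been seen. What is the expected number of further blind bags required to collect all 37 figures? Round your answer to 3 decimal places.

With k distinct figures already seen, the next new one takes an expected 37/(37-k) blind bags.
Sum over k = 30,...,36: E = 37/7 + 37/6 + 37/5 + ... + 37/2 + 37/1 = 95.9357.

95.936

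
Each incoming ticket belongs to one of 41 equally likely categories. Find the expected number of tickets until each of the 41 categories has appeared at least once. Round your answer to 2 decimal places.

Split into phases: going from k distinct to k+1 distinct takes on average 41/(41-k) tickets.
E[T] = 41/41 + 41/40 + 41/39 + ... + 41/2 + 41/1 = 41·H_{41}.
H_{41} = 4.303, so E[T] = 176.420.

176.42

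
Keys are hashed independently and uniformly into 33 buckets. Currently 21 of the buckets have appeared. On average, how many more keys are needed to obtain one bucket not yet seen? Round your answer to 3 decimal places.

Each key yields a new bucket with probability (33-21)/33 = 12/33, so the wait is geometric with mean 33/12.
E = 33/12 = 2.7500.

2.750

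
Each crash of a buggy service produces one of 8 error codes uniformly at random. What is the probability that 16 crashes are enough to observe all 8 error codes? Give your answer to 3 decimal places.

0.307

By inclusion–exclusion over which error codes are missing,
P(all seen) = Σ_{j=0}^{8} (-1)^j C(8,j)((8-j)/8)^16
= 1.0000 - 0.9445 + 0.2806 - 0.0304 + 0.0011 - 0.0000 + 0.0000 - 0.0000 + 0.0000
= 0.3068.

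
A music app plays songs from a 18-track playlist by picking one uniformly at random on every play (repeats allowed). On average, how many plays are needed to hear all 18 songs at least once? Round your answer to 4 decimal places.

After k distinct songs have appeared, the next play gives a new one with probability (18-k)/18, so the expected wait for the (k+1)-th is 18/(18-k).
E[T] = 18/18 + 18/17 + 18/16 + ... + 18/2 + 18/1 = 18·H_{18}.
H_{18} = 3.49511, so E[T] = 62.91195.

62.9119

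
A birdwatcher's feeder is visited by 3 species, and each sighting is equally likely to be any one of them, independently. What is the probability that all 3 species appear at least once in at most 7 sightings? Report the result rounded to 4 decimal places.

0.8258

By inclusion–exclusion over which species are missing,
P(all seen) = Σ_{j=0}^{3} (-1)^j C(3,j)((3-j)/3)^7
= 1.00000 - 0.17558 + 0.00137 - 0.00000
= 0.82579.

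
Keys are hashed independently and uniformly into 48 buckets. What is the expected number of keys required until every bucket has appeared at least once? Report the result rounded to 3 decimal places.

214.022

The wait to go from k to k+1 distinct buckets is geometric with mean 48/(48-k).
E[T] = 48/48 + 48/47 + 48/46 + ... + 48/2 + 48/1 = 48·H_{48}.
H_{48} = 4.4588, so E[T] = 214.0223.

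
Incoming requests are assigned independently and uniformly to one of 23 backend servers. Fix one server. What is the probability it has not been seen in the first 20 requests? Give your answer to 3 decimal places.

0.411

Each request misses the fixed server with probability (23-1)/23 = 22/23, independently.
P(still missing after 20) = (22/23)^20 = 0.4111.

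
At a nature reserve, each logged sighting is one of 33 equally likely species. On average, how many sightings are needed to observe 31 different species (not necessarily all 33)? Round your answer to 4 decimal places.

85.4303

Going from k to k+1 distinct takes a geometric number of sightings with mean 33/(33-k).
Sum over k = 0,...,30: E = 33/33 + 33/32 + 33/31 + ... + 33/4 + 33/3 = 85.43034.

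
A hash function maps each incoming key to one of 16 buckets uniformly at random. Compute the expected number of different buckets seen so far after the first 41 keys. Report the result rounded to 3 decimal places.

14.865

For each bucket, P(seen in 41 keys) = 1 - (15/16)^41 = 0.9291.
By linearity of expectation, E[distinct seen] = 16·(1 - (15/16)^41) = 14.8651.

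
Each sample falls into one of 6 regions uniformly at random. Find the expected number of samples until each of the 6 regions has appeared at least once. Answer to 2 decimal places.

14.70

After k distinct regions have appeared, the next sample gives a new one with probability (6-k)/6, so the expected wait for the (k+1)-th is 6/(6-k).
E[T] = 6/6 + 6/5 + 6/4 + 6/3 + 6/2 + 6/1 = 6·H_{6}.
H_{6} = 2.450, so E[T] = 14.700.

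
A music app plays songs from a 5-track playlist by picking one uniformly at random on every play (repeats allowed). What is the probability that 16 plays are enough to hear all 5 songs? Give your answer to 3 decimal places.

0.862

Let A_i be the event that song i is missing after 16 plays. By inclusion–exclusion on the A_i,
P(all seen) = Σ_{j=0}^{5} (-1)^j C(5,j)((5-j)/5)^16
= 1.0000 - 0.1407 + 0.0028 - 0.0000 + 0.0000 - 0.0000
= 0.8621.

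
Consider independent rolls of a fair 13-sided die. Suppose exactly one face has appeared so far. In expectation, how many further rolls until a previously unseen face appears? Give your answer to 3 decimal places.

1.083

The number of rolls until the next new face is geometric with success probability 12/13, so its mean is 13/12.
E = 13/12 = 1.0833.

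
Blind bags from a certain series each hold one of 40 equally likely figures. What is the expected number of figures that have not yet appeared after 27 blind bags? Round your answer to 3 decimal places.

20.192

For each figure, P(unseen after 27) = (39/40)^27 = 0.5048.
By linearity of expectation, E[unseen] = 40·(39/40)^27 = 20.1922.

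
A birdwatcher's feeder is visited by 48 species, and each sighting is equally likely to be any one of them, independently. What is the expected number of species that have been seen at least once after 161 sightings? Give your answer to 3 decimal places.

For each species, P(seen in 161 sightings) = 1 - (47/48)^161 = 0.9663.
By linearity of expectation, E[distinct seen] = 48·(1 - (47/48)^161) = 46.3813.

46.381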